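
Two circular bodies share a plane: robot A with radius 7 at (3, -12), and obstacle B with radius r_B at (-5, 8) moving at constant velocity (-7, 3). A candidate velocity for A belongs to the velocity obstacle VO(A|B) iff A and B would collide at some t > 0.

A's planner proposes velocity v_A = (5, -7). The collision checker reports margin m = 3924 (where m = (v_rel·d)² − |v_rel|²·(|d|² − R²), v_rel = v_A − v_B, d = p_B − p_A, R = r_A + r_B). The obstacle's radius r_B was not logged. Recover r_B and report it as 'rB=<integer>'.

m = 3924
d = (-8, 20);  v_rel = (12, -10),  |v_rel|² = 244
v_rel×d = (12)·(20) − (-10)·(-8) = 160
since m = R²·244 − 160²:  R² = (25600 + 3924) / 244 = 121
R = √121 = 11  ⇒  r_B = 11 − 7 = 4

rB=4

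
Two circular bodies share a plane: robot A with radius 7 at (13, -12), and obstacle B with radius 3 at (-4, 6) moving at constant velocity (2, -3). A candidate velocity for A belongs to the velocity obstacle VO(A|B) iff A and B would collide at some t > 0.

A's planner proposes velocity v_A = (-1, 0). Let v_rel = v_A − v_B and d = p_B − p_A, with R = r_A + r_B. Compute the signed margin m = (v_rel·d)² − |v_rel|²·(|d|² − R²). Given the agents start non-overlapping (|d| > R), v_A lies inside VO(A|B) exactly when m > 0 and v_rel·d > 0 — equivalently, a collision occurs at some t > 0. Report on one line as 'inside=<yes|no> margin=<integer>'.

d = (-17, 18),  |d|² = 613;  R = 7+3 = 10,  c = 613−10² = 513
v_rel = (-3, 3),  |v_rel|² = 18;  v_rel·d = (-3)·(-17) + (3)·(18) = 105
18·t² − 210·t + 513 = 0  ⇒  m = 105² − 18·513 = 1791
m = 1791 > 0,  v_rel·d = 105 > 0  ⇒  inside

inside=yes margin=1791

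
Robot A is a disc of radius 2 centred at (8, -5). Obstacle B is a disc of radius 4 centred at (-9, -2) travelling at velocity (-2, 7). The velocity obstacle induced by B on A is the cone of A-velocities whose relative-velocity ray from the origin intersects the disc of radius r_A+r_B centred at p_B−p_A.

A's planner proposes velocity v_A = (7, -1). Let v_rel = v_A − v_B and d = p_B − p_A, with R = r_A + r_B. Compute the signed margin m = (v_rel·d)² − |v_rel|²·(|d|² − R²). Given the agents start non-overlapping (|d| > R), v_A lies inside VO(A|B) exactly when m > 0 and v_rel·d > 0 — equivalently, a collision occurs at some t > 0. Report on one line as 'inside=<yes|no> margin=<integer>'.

d = (-17, 3),  |d|² = 298;  R = 2+4 = 6,  c = 298−6² = 262
v_rel = (9, -8),  |v_rel|² = 145;  v_rel·d = (9)·(-17) + (-8)·(3) = -177
145·t² + 354·t + 262 = 0  ⇒  m = (-177)² − 145·262 = -6661
m = -6661 < 0,  v_rel·d = -177 < 0  ⇒  outside

inside=no margin=-6661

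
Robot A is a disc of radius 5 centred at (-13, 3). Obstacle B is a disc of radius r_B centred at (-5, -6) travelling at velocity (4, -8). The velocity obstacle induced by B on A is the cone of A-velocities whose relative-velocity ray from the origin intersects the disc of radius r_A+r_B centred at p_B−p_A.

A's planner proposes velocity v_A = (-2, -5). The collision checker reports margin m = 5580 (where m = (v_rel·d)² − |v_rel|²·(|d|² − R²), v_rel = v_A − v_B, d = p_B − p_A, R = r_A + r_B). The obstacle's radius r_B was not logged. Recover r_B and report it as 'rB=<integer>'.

m = 5580
d = (8, -9);  v_rel = (-6, 3),  |v_rel|² = 45
v_rel×d = (-6)·(-9) − (3)·(8) = 30
since m = R²·45 − 30²:  R² = (900 + 5580) / 45 = 144
R = √144 = 12  ⇒  r_B = 12 − 5 = 7

rB=7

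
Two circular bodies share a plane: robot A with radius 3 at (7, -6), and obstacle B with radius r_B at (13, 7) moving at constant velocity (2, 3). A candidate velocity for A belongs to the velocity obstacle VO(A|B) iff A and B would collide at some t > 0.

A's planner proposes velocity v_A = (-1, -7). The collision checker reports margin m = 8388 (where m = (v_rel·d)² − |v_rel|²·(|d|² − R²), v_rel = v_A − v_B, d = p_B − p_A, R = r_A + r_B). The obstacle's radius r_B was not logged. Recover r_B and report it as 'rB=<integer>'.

m = 8388
d = (6, 13);  v_rel = (-3, -10),  |v_rel|² = 109
v_rel×d = (-3)·(13) − (-10)·(6) = 21
since m = R²·109 − 21²:  R² = (441 + 8388) / 109 = 81
R = √81 = 9  ⇒  r_B = 9 − 3 = 6

rB=6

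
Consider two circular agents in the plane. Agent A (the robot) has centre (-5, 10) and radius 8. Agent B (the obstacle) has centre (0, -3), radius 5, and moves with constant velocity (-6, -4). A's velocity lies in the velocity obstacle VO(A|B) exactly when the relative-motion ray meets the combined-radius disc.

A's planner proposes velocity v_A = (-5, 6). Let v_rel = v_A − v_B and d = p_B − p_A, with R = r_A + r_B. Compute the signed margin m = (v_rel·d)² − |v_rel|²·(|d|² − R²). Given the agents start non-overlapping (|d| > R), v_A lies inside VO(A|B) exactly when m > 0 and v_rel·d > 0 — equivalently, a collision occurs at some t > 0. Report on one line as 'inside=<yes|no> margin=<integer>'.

d = (5, -13),  |d|² = 194;  R = 8+5 = 13,  c = 194−13² = 25
v_rel = (1, 10),  |v_rel|² = 101;  v_rel·d = (1)·(5) + (10)·(-13) = -125
101·t² + 250·t + 25 = 0  ⇒  m = (-125)² − 101·25 = 13100
m = 13100 > 0,  v_rel·d = -125 < 0  ⇒  outside

inside=no margin=13100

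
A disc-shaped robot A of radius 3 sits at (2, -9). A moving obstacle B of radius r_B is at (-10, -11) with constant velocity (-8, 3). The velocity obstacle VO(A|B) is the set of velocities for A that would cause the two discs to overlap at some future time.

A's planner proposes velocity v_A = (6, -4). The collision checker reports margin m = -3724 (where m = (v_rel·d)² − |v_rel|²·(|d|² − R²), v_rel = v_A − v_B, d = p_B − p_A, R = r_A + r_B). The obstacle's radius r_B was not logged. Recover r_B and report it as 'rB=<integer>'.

m = -3724
d = (-12, -2);  v_rel = (14, -7),  |v_rel|² = 245
v_rel×d = (14)·(-2) − (-7)·(-12) = -112
since m = R²·245 − (-112)²:  R² = (12544 + -3724) / 245 = 36
R = √36 = 6  ⇒  r_B = 6 − 3 = 3

rB=3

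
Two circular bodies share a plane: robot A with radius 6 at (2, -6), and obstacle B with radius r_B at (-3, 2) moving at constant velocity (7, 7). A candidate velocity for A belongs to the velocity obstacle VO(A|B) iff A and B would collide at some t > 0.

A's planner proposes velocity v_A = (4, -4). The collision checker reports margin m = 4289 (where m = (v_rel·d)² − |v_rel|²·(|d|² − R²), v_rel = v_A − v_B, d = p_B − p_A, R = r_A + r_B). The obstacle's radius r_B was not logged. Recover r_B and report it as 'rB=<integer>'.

m = 4289
d = (-5, 8);  v_rel = (-3, -11),  |v_rel|² = 130
v_rel×d = (-3)·(8) − (-11)·(-5) = -79
since m = R²·130 − (-79)²:  R² = (6241 + 4289) / 130 = 81
R = √81 = 9  ⇒  r_B = 9 − 6 = 3

rB=3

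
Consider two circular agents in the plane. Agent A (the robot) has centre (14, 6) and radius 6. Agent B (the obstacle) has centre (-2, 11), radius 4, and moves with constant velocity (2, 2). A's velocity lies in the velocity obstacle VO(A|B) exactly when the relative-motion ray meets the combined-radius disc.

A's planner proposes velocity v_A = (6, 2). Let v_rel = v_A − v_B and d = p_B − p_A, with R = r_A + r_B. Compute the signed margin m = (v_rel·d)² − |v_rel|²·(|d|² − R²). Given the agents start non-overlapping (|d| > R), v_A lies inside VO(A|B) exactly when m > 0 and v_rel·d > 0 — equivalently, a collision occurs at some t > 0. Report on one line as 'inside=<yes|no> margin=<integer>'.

d = (-16, 5),  |d|² = 281;  R = 6+4 = 10,  c = 281−10² = 181
v_rel = (4, 0),  |v_rel|² = 16;  v_rel·d = (4)·(-16) + (0)·(5) = -64
16·t² + 128·t + 181 = 0  ⇒  m = (-64)² − 16·181 = 1200
m = 1200 > 0,  v_rel·d = -64 < 0  ⇒  outside

inside=no margin=1200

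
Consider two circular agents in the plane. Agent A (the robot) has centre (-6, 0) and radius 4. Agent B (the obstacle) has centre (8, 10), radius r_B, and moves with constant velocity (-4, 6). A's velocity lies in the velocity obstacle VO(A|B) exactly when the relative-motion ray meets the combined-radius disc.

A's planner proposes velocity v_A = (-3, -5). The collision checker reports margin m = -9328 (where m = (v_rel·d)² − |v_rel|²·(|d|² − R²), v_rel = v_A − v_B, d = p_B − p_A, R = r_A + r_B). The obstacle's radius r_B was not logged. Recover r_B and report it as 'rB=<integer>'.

m = -9328
d = (14, 10);  v_rel = (1, -11),  |v_rel|² = 122
v_rel×d = (1)·(10) − (-11)·(14) = 164
since m = R²·122 − 164²:  R² = (26896 + -9328) / 122 = 144
R = √144 = 12  ⇒  r_B = 12 − 4 = 8

rB=8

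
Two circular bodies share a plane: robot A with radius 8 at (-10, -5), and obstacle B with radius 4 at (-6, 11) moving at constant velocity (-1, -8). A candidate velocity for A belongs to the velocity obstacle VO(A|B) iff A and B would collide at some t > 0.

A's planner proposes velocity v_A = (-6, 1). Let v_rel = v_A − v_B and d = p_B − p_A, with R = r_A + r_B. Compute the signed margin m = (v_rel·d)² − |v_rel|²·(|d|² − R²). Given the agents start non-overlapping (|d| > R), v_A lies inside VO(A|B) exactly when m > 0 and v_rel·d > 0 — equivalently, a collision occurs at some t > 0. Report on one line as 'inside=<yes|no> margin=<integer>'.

d = (4, 16),  |d|² = 272;  R = 8+4 = 12,  c = 272−12² = 128
v_rel = (-5, 9),  |v_rel|² = 106;  v_rel·d = (-5)·(4) + (9)·(16) = 124
106·t² − 248·t + 128 = 0  ⇒  m = 124² − 106·128 = 1808
m = 1808 > 0,  v_rel·d = 124 > 0  ⇒  inside

inside=yes margin=1808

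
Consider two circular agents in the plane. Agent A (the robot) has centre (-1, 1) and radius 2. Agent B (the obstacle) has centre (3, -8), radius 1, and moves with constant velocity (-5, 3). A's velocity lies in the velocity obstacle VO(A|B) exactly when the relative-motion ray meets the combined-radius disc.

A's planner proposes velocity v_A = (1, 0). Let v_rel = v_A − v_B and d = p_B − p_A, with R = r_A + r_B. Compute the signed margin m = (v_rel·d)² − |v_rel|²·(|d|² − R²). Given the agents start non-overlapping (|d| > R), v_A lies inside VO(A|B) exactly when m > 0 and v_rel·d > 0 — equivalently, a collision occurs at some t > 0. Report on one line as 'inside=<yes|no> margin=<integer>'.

d = (4, -9),  |d|² = 97;  R = 2+1 = 3,  c = 97−3² = 88
v_rel = (6, -3),  |v_rel|² = 45;  v_rel·d = (6)·(4) + (-3)·(-9) = 51
45·t² − 102·t + 88 = 0  ⇒  m = 51² − 45·88 = -1359
m = -1359 < 0,  v_rel·d = 51 > 0  ⇒  outside

inside=no margin=-1359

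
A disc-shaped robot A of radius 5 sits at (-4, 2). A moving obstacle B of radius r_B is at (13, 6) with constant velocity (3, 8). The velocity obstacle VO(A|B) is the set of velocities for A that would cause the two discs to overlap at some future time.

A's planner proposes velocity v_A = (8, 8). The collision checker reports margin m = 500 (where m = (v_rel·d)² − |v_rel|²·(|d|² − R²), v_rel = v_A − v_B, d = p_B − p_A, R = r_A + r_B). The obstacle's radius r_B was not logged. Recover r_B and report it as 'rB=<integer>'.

m = 500
d = (17, 4);  v_rel = (5, 0),  |v_rel|² = 25
v_rel×d = (5)·(4) − (0)·(17) = 20
since m = R²·25 − 20²:  R² = (400 + 500) / 25 = 36
R = √36 = 6  ⇒  r_B = 6 − 5 = 1

rB=1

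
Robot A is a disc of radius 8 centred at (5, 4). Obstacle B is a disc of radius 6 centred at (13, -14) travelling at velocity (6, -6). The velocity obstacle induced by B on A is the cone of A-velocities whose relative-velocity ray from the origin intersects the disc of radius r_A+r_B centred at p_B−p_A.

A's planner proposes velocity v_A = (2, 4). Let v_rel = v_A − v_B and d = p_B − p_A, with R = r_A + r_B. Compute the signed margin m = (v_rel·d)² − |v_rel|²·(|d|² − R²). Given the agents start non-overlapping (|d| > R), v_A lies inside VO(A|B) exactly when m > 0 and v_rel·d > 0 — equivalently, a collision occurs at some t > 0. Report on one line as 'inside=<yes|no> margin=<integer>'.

d = (8, -18),  |d|² = 388;  R = 8+6 = 14,  c = 388−14² = 192
v_rel = (-4, 10),  |v_rel|² = 116;  v_rel·d = (-4)·(8) + (10)·(-18) = -212
116·t² + 424·t + 192 = 0  ⇒  m = (-212)² − 116·192 = 22672
m = 22672 > 0,  v_rel·d = -212 < 0  ⇒  outside

inside=no margin=22672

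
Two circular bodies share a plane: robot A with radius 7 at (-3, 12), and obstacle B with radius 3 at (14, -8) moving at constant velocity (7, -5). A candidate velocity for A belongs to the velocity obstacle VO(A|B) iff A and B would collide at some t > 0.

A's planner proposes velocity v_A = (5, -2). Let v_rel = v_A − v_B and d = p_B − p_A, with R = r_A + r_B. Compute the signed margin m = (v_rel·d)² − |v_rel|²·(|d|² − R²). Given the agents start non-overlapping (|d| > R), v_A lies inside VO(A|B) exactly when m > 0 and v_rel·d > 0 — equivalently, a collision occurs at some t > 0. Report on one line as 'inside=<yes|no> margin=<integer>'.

d = (17, -20),  |d|² = 689;  R = 7+3 = 10,  c = 689−10² = 589
v_rel = (-2, 3),  |v_rel|² = 13;  v_rel·d = (-2)·(17) + (3)·(-20) = -94
13·t² + 188·t + 589 = 0  ⇒  m = (-94)² − 13·589 = 1179
m = 1179 > 0,  v_rel·d = -94 < 0  ⇒  outside

inside=no margin=1179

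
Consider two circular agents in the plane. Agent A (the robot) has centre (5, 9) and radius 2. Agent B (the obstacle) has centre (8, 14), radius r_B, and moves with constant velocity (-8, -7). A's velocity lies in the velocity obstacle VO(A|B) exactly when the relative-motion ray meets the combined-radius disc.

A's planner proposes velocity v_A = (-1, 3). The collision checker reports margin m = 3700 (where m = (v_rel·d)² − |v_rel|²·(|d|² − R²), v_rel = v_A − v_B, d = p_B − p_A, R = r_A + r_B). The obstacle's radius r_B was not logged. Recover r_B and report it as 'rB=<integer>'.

m = 3700
d = (3, 5);  v_rel = (7, 10),  |v_rel|² = 149
v_rel×d = (7)·(5) − (10)·(3) = 5
since m = R²·149 − 5²:  R² = (25 + 3700) / 149 = 25
R = √25 = 5  ⇒  r_B = 5 − 2 = 3

rB=3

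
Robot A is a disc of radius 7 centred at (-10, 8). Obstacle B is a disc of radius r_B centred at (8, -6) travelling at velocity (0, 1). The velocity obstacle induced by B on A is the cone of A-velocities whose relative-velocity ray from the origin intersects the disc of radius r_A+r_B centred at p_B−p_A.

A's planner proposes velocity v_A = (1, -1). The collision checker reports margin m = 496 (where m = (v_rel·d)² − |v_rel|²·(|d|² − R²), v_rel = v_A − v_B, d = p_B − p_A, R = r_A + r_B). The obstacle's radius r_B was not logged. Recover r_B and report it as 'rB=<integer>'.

m = 496
d = (18, -14);  v_rel = (1, -2),  |v_rel|² = 5
v_rel×d = (1)·(-14) − (-2)·(18) = 22
since m = R²·5 − 22²:  R² = (484 + 496) / 5 = 196
R = √196 = 14  ⇒  r_B = 14 − 7 = 7

rB=7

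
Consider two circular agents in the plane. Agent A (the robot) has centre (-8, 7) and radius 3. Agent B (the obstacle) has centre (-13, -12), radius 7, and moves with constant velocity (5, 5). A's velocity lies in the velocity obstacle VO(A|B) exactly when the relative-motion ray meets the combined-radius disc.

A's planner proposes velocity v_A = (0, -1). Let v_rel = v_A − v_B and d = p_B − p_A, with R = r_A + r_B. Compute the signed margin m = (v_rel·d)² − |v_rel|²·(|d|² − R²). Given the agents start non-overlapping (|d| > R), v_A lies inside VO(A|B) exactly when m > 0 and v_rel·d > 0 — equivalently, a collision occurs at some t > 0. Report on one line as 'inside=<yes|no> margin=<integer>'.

d = (-5, -19),  |d|² = 386;  R = 3+7 = 10,  c = 386−10² = 286
v_rel = (-5, -6),  |v_rel|² = 61;  v_rel·d = (-5)·(-5) + (-6)·(-19) = 139
61·t² − 278·t + 286 = 0  ⇒  m = 139² − 61·286 = 1875
m = 1875 > 0,  v_rel·d = 139 > 0  ⇒  inside

inside=yes margin=1875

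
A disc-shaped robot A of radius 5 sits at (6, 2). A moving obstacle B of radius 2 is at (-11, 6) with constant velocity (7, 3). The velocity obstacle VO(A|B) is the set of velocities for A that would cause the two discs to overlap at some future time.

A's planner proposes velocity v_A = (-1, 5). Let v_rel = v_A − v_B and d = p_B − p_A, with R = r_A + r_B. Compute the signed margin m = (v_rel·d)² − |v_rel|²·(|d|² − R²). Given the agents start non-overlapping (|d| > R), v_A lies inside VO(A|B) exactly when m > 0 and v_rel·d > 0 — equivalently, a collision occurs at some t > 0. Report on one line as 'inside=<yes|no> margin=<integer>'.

d = (-17, 4),  |d|² = 305;  R = 5+2 = 7,  c = 305−7² = 256
v_rel = (-8, 2),  |v_rel|² = 68;  v_rel·d = (-8)·(-17) + (2)·(4) = 144
68·t² − 288·t + 256 = 0  ⇒  m = 144² − 68·256 = 3328
m = 3328 > 0,  v_rel·d = 144 > 0  ⇒  inside

inside=yes margin=3328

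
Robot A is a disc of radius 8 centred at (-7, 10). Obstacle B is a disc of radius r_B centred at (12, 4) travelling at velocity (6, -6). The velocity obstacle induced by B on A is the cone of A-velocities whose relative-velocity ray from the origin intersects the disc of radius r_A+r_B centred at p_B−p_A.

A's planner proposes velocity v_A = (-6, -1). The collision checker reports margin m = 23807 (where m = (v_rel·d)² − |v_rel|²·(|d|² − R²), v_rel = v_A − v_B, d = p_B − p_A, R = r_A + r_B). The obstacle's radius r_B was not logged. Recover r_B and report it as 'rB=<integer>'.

m = 23807
d = (19, -6);  v_rel = (-12, 5),  |v_rel|² = 169
v_rel×d = (-12)·(-6) − (5)·(19) = -23
since m = R²·169 − (-23)²:  R² = (529 + 23807) / 169 = 144
R = √144 = 12  ⇒  r_B = 12 − 8 = 4

rB=4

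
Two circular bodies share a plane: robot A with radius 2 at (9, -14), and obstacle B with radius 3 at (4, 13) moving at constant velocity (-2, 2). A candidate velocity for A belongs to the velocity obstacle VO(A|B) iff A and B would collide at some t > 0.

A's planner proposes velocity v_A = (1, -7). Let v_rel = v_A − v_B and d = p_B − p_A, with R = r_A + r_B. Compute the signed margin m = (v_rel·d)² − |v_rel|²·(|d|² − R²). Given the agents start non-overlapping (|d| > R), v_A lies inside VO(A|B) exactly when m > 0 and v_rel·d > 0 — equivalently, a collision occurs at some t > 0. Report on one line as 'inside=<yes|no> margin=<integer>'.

d = (-5, 27),  |d|² = 754;  R = 2+3 = 5,  c = 754−5² = 729
v_rel = (3, -9),  |v_rel|² = 90;  v_rel·d = (3)·(-5) + (-9)·(27) = -258
90·t² + 516·t + 729 = 0  ⇒  m = (-258)² − 90·729 = 954
m = 954 > 0,  v_rel·d = -258 < 0  ⇒  outside

inside=no margin=954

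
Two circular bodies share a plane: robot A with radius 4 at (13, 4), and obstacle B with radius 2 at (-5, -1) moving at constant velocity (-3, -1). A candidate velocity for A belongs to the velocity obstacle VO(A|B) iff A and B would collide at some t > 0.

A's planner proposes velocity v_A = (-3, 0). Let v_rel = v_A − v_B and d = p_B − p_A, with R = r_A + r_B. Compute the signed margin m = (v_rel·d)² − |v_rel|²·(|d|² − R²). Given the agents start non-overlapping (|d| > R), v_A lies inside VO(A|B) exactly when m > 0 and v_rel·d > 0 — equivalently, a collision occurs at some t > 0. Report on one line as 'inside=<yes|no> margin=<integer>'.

d = (-18, -5),  |d|² = 349;  R = 4+2 = 6,  c = 349−6² = 313
v_rel = (0, 1),  |v_rel|² = 1;  v_rel·d = (0)·(-18) + (1)·(-5) = -5
1·t² + 10·t + 313 = 0  ⇒  m = (-5)² − 1·313 = -288
m = -288 < 0,  v_rel·d = -5 < 0  ⇒  outside

inside=no margin=-288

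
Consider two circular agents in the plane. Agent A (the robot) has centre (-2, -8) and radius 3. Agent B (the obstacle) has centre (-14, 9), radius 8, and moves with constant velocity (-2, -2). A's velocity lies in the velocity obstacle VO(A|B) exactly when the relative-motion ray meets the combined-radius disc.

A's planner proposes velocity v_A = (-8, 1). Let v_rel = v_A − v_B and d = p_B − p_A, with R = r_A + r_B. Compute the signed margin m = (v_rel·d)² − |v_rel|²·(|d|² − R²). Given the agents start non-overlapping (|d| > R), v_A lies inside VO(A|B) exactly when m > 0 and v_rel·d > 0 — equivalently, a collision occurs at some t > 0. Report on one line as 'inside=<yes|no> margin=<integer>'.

d = (-12, 17),  |d|² = 433;  R = 3+8 = 11,  c = 433−11² = 312
v_rel = (-6, 3),  |v_rel|² = 45;  v_rel·d = (-6)·(-12) + (3)·(17) = 123
45·t² − 246·t + 312 = 0  ⇒  m = 123² − 45·312 = 1089
m = 1089 > 0,  v_rel·d = 123 > 0  ⇒  inside

inside=yes margin=1089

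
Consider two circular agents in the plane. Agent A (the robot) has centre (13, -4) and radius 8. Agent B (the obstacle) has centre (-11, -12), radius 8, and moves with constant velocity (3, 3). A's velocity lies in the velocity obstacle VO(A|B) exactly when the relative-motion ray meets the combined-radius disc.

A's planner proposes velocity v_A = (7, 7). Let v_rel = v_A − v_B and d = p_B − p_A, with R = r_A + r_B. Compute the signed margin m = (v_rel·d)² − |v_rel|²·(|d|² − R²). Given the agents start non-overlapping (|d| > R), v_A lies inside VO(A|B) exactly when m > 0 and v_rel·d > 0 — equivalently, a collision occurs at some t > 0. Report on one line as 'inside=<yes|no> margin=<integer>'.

d = (-24, -8),  |d|² = 640;  R = 8+8 = 16,  c = 640−16² = 384
v_rel = (4, 4),  |v_rel|² = 32;  v_rel·d = (4)·(-24) + (4)·(-8) = -128
32·t² + 256·t + 384 = 0  ⇒  m = (-128)² − 32·384 = 4096
m = 4096 > 0,  v_rel·d = -128 < 0  ⇒  outside

inside=no margin=4096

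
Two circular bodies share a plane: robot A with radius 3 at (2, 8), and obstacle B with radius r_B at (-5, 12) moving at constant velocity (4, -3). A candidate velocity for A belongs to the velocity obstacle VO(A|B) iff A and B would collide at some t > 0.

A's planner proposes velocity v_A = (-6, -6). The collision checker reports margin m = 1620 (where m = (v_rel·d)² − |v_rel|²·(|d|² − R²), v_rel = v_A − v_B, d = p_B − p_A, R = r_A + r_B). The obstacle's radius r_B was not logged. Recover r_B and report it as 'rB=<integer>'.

m = 1620
d = (-7, 4);  v_rel = (-10, -3),  |v_rel|² = 109
v_rel×d = (-10)·(4) − (-3)·(-7) = -61
since m = R²·109 − (-61)²:  R² = (3721 + 1620) / 109 = 49
R = √49 = 7  ⇒  r_B = 7 − 3 = 4

rB=4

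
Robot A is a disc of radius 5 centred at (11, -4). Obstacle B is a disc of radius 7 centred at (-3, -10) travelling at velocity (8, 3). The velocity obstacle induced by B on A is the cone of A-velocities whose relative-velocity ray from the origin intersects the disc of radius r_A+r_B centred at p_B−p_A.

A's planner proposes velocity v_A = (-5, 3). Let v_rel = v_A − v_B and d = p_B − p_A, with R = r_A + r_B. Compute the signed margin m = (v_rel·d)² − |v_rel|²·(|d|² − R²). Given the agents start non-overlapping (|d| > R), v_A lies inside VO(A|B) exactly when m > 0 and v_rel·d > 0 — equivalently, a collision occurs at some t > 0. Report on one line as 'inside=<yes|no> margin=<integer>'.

d = (-14, -6),  |d|² = 232;  R = 5+7 = 12,  c = 232−12² = 88
v_rel = (-13, 0),  |v_rel|² = 169;  v_rel·d = (-13)·(-14) + (0)·(-6) = 182
169·t² − 364·t + 88 = 0  ⇒  m = 182² − 169·88 = 18252
m = 18252 > 0,  v_rel·d = 182 > 0  ⇒  inside

inside=yes margin=18252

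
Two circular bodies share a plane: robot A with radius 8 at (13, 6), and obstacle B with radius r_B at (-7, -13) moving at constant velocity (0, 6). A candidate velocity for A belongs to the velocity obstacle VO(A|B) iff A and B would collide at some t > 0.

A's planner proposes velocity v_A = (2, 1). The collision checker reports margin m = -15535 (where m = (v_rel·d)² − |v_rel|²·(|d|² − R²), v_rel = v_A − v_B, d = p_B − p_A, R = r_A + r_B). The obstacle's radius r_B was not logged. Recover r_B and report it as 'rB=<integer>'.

m = -15535
d = (-20, -19);  v_rel = (2, -5),  |v_rel|² = 29
v_rel×d = (2)·(-19) − (-5)·(-20) = -138
since m = R²·29 − (-138)²:  R² = (19044 + -15535) / 29 = 121
R = √121 = 11  ⇒  r_B = 11 − 8 = 3

rB=3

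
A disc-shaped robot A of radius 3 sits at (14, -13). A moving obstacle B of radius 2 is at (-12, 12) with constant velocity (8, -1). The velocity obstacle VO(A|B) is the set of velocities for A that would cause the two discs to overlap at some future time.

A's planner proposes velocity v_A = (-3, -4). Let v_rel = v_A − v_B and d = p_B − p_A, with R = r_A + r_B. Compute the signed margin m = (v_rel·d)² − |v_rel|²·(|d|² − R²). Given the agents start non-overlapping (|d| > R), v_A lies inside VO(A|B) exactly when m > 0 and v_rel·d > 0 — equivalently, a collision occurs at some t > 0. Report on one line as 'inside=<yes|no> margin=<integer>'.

d = (-26, 25),  |d|² = 1301;  R = 3+2 = 5,  c = 1301−5² = 1276
v_rel = (-11, -3),  |v_rel|² = 130;  v_rel·d = (-11)·(-26) + (-3)·(25) = 211
130·t² − 422·t + 1276 = 0  ⇒  m = 211² − 130·1276 = -121359
m = -121359 < 0,  v_rel·d = 211 > 0  ⇒  outside

inside=no margin=-121359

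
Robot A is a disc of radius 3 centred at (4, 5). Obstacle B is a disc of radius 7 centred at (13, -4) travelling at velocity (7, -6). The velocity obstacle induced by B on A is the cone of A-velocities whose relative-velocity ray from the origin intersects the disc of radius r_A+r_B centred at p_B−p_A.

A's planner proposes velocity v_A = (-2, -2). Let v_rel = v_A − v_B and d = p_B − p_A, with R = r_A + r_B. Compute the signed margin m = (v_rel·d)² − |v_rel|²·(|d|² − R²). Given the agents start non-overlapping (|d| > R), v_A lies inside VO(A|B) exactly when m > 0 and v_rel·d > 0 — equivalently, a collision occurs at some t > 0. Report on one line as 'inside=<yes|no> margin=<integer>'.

d = (9, -9),  |d|² = 162;  R = 3+7 = 10,  c = 162−10² = 62
v_rel = (-9, 4),  |v_rel|² = 97;  v_rel·d = (-9)·(9) + (4)·(-9) = -117
97·t² + 234·t + 62 = 0  ⇒  m = (-117)² − 97·62 = 7675
m = 7675 > 0,  v_rel·d = -117 < 0  ⇒  outside

inside=no margin=7675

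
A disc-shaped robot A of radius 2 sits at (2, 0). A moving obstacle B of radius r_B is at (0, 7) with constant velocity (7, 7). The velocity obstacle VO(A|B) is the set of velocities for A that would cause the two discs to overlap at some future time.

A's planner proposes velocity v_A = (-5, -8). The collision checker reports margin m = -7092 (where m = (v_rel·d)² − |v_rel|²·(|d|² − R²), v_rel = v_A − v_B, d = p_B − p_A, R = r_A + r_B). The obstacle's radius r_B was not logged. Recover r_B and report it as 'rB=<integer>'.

m = -7092
d = (-2, 7);  v_rel = (-12, -15),  |v_rel|² = 369
v_rel×d = (-12)·(7) − (-15)·(-2) = -114
since m = R²·369 − (-114)²:  R² = (12996 + -7092) / 369 = 16
R = √16 = 4  ⇒  r_B = 4 − 2 = 2

rB=2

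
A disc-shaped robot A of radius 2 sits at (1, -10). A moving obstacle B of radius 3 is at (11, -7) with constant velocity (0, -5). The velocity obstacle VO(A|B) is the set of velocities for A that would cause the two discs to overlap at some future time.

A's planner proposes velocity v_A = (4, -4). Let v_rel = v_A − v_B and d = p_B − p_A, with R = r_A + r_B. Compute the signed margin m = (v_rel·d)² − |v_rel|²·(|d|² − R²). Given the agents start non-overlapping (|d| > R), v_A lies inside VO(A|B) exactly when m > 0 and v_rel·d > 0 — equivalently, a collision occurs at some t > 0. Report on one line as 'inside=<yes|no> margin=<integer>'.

d = (10, 3),  |d|² = 109;  R = 2+3 = 5,  c = 109−5² = 84
v_rel = (4, 1),  |v_rel|² = 17;  v_rel·d = (4)·(10) + (1)·(3) = 43
17·t² − 86·t + 84 = 0  ⇒  m = 43² − 17·84 = 421
m = 421 > 0,  v_rel·d = 43 > 0  ⇒  inside

inside=yes margin=421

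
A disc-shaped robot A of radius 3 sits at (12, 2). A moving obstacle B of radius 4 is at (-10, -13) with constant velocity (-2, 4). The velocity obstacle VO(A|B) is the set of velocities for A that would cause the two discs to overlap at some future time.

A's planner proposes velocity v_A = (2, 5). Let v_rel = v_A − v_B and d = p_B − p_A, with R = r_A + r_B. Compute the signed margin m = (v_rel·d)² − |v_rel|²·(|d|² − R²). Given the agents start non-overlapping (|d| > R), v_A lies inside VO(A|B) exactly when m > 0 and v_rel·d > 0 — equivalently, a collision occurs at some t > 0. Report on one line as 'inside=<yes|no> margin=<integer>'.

d = (-22, -15),  |d|² = 709;  R = 3+4 = 7,  c = 709−7² = 660
v_rel = (4, 1),  |v_rel|² = 17;  v_rel·d = (4)·(-22) + (1)·(-15) = -103
17·t² + 206·t + 660 = 0  ⇒  m = (-103)² − 17·660 = -611
m = -611 < 0,  v_rel·d = -103 < 0  ⇒  outside

inside=no margin=-611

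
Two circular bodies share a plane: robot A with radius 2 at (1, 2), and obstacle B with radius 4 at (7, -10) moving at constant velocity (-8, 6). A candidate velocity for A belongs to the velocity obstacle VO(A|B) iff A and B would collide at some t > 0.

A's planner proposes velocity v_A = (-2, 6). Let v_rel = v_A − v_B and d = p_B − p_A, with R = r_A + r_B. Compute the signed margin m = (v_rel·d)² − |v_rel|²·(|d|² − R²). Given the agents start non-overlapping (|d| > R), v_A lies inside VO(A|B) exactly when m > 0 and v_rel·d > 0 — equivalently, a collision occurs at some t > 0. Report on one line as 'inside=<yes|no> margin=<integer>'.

d = (6, -12),  |d|² = 180;  R = 2+4 = 6,  c = 180−6² = 144
v_rel = (6, 0),  |v_rel|² = 36;  v_rel·d = (6)·(6) + (0)·(-12) = 36
36·t² − 72·t + 144 = 0  ⇒  m = 36² − 36·144 = -3888
m = -3888 < 0,  v_rel·d = 36 > 0  ⇒  outside

inside=no margin=-3888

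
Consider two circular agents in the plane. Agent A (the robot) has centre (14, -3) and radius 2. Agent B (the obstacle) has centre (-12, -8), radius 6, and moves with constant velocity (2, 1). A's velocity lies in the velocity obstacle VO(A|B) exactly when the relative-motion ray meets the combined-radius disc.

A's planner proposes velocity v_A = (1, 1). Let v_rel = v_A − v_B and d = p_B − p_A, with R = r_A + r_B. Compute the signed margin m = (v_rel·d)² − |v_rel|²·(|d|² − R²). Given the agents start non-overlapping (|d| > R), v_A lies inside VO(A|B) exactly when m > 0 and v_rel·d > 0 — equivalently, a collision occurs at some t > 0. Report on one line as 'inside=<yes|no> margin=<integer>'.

d = (-26, -5),  |d|² = 701;  R = 2+6 = 8,  c = 701−8² = 637
v_rel = (-1, 0),  |v_rel|² = 1;  v_rel·d = (-1)·(-26) + (0)·(-5) = 26
1·t² − 52·t + 637 = 0  ⇒  m = 26² − 1·637 = 39
m = 39 > 0,  v_rel·d = 26 > 0  ⇒  inside

inside=yes margin=39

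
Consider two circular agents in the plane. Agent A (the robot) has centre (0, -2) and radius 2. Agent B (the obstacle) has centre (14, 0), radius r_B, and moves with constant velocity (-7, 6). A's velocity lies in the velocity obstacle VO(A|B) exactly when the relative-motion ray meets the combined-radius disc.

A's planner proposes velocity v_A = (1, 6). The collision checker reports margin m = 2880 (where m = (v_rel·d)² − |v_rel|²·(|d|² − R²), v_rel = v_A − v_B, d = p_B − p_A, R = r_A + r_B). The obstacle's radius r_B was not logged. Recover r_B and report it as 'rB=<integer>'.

m = 2880
d = (14, 2);  v_rel = (8, 0),  |v_rel|² = 64
v_rel×d = (8)·(2) − (0)·(14) = 16
since m = R²·64 − 16²:  R² = (256 + 2880) / 64 = 49
R = √49 = 7  ⇒  r_B = 7 − 2 = 5

rB=5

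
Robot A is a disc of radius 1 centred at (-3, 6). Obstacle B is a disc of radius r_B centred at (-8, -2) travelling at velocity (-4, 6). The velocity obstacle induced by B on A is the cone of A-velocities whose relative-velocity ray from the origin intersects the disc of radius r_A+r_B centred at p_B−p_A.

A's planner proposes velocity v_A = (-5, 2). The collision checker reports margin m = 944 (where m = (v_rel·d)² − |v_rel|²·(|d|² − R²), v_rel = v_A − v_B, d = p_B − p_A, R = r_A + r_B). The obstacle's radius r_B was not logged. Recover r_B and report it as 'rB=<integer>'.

m = 944
d = (-5, -8);  v_rel = (-1, -4),  |v_rel|² = 17
v_rel×d = (-1)·(-8) − (-4)·(-5) = -12
since m = R²·17 − (-12)²:  R² = (144 + 944) / 17 = 64
R = √64 = 8  ⇒  r_B = 8 − 1 = 7

rB=7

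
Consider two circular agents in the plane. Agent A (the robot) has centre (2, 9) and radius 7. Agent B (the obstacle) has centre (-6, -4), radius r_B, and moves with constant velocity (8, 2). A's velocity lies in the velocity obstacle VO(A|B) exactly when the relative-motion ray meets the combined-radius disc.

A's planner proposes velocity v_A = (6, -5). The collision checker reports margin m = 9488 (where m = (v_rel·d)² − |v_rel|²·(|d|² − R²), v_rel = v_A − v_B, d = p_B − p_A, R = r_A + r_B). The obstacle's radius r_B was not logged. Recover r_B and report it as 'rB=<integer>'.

m = 9488
d = (-8, -13);  v_rel = (-2, -7),  |v_rel|² = 53
v_rel×d = (-2)·(-13) − (-7)·(-8) = -30
since m = R²·53 − (-30)²:  R² = (900 + 9488) / 53 = 196
R = √196 = 14  ⇒  r_B = 14 − 7 = 7

rB=7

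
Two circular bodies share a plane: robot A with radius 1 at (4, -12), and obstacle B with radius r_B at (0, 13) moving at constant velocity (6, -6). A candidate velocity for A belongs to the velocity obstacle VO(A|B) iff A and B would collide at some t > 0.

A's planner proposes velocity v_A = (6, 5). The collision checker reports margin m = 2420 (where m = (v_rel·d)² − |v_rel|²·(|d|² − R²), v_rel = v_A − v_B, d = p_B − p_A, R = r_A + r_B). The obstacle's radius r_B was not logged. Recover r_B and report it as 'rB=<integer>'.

m = 2420
d = (-4, 25);  v_rel = (0, 11),  |v_rel|² = 121
v_rel×d = (0)·(25) − (11)·(-4) = 44
since m = R²·121 − 44²:  R² = (1936 + 2420) / 121 = 36
R = √36 = 6  ⇒  r_B = 6 − 1 = 5

rB=5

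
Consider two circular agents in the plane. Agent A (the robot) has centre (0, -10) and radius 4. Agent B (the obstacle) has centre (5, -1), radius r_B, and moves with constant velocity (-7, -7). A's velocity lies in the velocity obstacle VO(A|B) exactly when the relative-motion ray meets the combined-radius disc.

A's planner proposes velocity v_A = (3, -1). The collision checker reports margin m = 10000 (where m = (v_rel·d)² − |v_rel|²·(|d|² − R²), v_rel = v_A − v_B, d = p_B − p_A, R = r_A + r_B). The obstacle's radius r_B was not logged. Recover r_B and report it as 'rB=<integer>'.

m = 10000
d = (5, 9);  v_rel = (10, 6),  |v_rel|² = 136
v_rel×d = (10)·(9) − (6)·(5) = 60
since m = R²·136 − 60²:  R² = (3600 + 10000) / 136 = 100
R = √100 = 10  ⇒  r_B = 10 − 4 = 6

rB=6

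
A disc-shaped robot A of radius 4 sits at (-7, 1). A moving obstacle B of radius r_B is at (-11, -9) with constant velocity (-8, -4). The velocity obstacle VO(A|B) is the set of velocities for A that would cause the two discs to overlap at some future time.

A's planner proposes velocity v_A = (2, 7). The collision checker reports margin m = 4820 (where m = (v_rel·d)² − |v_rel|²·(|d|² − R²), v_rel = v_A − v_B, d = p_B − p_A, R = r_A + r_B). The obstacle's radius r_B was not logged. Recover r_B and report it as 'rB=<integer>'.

m = 4820
d = (-4, -10);  v_rel = (10, 11),  |v_rel|² = 221
v_rel×d = (10)·(-10) − (11)·(-4) = -56
since m = R²·221 − (-56)²:  R² = (3136 + 4820) / 221 = 36
R = √36 = 6  ⇒  r_B = 6 − 4 = 2

rB=2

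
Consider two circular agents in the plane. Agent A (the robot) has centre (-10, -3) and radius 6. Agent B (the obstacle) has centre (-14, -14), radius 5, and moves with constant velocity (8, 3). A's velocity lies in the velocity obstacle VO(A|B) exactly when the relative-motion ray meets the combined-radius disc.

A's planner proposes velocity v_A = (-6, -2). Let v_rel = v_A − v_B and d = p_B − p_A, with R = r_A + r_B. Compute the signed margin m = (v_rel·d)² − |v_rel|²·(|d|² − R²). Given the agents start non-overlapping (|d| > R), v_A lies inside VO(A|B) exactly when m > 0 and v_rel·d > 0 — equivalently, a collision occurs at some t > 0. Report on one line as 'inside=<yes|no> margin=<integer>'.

d = (-4, -11),  |d|² = 137;  R = 6+5 = 11,  c = 137−11² = 16
v_rel = (-14, -5),  |v_rel|² = 221;  v_rel·d = (-14)·(-4) + (-5)·(-11) = 111
221·t² − 222·t + 16 = 0  ⇒  m = 111² − 221·16 = 8785
m = 8785 > 0,  v_rel·d = 111 > 0  ⇒  inside

inside=yes margin=8785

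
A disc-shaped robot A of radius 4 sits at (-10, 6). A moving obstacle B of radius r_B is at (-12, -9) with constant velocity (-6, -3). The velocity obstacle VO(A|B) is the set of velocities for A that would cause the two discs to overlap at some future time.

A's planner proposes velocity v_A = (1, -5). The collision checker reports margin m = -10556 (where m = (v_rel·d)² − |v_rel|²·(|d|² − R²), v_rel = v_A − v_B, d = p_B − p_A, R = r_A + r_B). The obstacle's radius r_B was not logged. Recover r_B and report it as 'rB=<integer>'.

m = -10556
d = (-2, -15);  v_rel = (7, -2),  |v_rel|² = 53
v_rel×d = (7)·(-15) − (-2)·(-2) = -109
since m = R²·53 − (-109)²:  R² = (11881 + -10556) / 53 = 25
R = √25 = 5  ⇒  r_B = 5 − 4 = 1

rB=1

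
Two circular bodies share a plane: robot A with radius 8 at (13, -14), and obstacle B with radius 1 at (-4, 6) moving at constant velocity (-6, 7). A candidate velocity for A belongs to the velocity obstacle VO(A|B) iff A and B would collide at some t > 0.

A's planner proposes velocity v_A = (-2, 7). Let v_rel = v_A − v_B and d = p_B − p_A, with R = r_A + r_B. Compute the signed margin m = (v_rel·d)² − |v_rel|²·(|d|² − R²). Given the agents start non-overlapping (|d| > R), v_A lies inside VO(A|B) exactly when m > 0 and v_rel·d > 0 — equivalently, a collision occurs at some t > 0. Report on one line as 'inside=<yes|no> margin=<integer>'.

d = (-17, 20),  |d|² = 689;  R = 8+1 = 9,  c = 689−9² = 608
v_rel = (4, 0),  |v_rel|² = 16;  v_rel·d = (4)·(-17) + (0)·(20) = -68
16·t² + 136·t + 608 = 0  ⇒  m = (-68)² − 16·608 = -5104
m = -5104 < 0,  v_rel·d = -68 < 0  ⇒  outside

inside=no margin=-5104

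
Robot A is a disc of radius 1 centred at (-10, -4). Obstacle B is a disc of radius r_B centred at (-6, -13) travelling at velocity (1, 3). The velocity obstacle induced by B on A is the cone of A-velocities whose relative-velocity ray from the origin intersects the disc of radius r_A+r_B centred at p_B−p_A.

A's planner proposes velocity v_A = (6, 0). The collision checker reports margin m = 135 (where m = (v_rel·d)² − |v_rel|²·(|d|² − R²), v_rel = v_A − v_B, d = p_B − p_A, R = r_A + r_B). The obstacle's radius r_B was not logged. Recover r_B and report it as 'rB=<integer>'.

m = 135
d = (4, -9);  v_rel = (5, -3),  |v_rel|² = 34
v_rel×d = (5)·(-9) − (-3)·(4) = -33
since m = R²·34 − (-33)²:  R² = (1089 + 135) / 34 = 36
R = √36 = 6  ⇒  r_B = 6 − 1 = 5

rB=5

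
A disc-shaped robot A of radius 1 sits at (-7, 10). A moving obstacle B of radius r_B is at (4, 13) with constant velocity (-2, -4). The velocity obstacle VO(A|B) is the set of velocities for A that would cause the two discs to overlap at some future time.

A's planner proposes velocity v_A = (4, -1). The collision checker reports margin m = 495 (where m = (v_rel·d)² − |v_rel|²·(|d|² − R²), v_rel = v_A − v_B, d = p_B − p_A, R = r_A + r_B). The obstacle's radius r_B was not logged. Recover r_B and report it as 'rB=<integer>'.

m = 495
d = (11, 3);  v_rel = (6, 3),  |v_rel|² = 45
v_rel×d = (6)·(3) − (3)·(11) = -15
since m = R²·45 − (-15)²:  R² = (225 + 495) / 45 = 16
R = √16 = 4  ⇒  r_B = 4 − 1 = 3

rB=3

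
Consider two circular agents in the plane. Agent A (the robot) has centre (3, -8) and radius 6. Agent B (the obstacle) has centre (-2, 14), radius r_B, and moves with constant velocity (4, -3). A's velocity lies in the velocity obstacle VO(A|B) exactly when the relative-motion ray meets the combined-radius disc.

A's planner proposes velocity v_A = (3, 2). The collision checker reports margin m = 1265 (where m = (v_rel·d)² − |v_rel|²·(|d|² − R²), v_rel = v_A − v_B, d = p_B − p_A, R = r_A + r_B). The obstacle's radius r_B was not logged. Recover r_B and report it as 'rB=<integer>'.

m = 1265
d = (-5, 22);  v_rel = (-1, 5),  |v_rel|² = 26
v_rel×d = (-1)·(22) − (5)·(-5) = 3
since m = R²·26 − 3²:  R² = (9 + 1265) / 26 = 49
R = √49 = 7  ⇒  r_B = 7 − 6 = 1

rB=1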